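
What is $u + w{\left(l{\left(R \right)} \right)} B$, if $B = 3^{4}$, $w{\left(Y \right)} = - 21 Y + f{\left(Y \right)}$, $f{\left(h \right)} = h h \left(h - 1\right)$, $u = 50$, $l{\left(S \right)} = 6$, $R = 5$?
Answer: $4424$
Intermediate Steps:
$f{\left(h \right)} = h^{2} \left(-1 + h\right)$
$w{\left(Y \right)} = - 21 Y + Y^{2} \left(-1 + Y\right)$
$B = 81$
$u + w{\left(l{\left(R \right)} \right)} B = 50 + 6 \left(-21 + 6 \left(-1 + 6\right)\right) 81 = 50 + 6 \left(-21 + 6 \cdot 5\right) 81 = 50 + 6 \left(-21 + 30\right) 81 = 50 + 6 \cdot 9 \cdot 81 = 50 + 54 \cdot 81 = 50 + 4374 = 4424$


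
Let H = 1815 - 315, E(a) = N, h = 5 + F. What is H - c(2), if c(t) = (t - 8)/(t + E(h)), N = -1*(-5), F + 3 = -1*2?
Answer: 10506/7 ≈ 1500.9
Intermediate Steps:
F = -5 (F = -3 - 1*2 = -3 - 2 = -5)
N = 5
h = 0 (h = 5 - 5 = 0)
E(a) = 5
c(t) = (-8 + t)/(5 + t) (c(t) = (t - 8)/(t + 5) = (-8 + t)/(5 + t))
H = 1500
H - c(2) = 1500 - (-8 + 2)/(5 + 2) = 1500 - (-6)/7 = 1500 - 1*(-6/7) = 1500 + 6/7 = 10506/7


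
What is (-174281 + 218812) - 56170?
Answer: -11639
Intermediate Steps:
(-174281 + 218812) - 56170 = 44531 - 56170 = -11639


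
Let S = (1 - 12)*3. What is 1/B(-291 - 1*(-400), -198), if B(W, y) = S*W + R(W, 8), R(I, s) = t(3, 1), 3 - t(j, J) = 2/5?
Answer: -5/17972 ≈ -0.00027821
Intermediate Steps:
t(j, J) = 13/5 (t(j, J) = 3 - 2/5 = 3 - 1*⅖ = 3 - ⅖ = 13/5)
R(I, s) = 13/5
S = -33 (S = -11*3 = -33)
B(W, y) = 13/5 - 33*W (B(W, y) = -33*W + 13/5 = 13/5 - 33*W)
1/B(-291 - 1*(-400), -198) = 1/(13/5 - 33*(-291 - 1*(-400))) = 1/(13/5 - 33*(-291 + 400)) = 1/(13/5 - 33*109) = 1/(13/5 - 3597) = 1/(-17972/5) = -5/17972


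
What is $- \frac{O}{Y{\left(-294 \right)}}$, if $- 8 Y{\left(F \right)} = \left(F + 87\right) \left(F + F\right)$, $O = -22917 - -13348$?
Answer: $- \frac{2734}{4347} \approx -0.62894$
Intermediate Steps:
$O = -9569$ ($O = -22917 + 13348 = -9569$)
$Y{\left(F \right)} = - \frac{F \left(87 + F\right)}{4}$ ($Y{\left(F \right)} = - \frac{\left(F + 87\right) \left(F + F\right)}{8} = - \frac{\left(87 + F\right) 2 F}{8} = - \frac{2 F \left(87 + F\right)}{8} = - \frac{F \left(87 + F\right)}{4}$)
$- \frac{O}{Y{\left(-294 \right)}} = - \frac{-9569}{\left(- \frac{1}{4}\right) \left(-294\right) \left(87 - 294\right)} = - \frac{-9569}{\left(- \frac{1}{4}\right) \left(-294\right) \left(-207\right)} = - \frac{-9569}{- \frac{30429}{2}} = - \frac{\left(-9569\right) \left(-2\right)}{30429} = \left(-1\right) \frac{2734}{4347} = - \frac{2734}{4347}$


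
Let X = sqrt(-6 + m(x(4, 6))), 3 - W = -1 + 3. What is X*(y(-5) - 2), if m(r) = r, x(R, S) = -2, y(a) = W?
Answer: -2*I*sqrt(2) ≈ -2.8284*I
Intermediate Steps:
W = 1 (W = 3 - (-1 + 3) = 3 - 1*2 = 3 - 2 = 1)
y(a) = 1
X = 2*I*sqrt(2) (X = sqrt(-6 - 2) = sqrt(-8) = 2*I*sqrt(2) ≈ 2.8284*I)
X*(y(-5) - 2) = (2*I*sqrt(2))*(1 - 2) = (2*I*sqrt(2))*(-1) = -2*I*sqrt(2)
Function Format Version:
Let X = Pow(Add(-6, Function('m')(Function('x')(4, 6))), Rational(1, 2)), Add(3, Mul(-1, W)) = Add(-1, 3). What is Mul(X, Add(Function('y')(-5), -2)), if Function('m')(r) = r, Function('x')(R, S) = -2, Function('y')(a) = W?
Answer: Mul(-2, I, Pow(2, Rational(1, 2))) ≈ Mul(-2.8284, I)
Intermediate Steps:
W = 1 (W = Add(3, Mul(-1, Add(-1, 3))) = Add(3, Mul(-1, 2)) = Add(3, -2) = 1)
Function('y')(a) = 1
X = Mul(2, I, Pow(2, Rational(1, 2))) (X = Pow(Add(-6, -2), Rational(1, 2)) = Pow(-8, Rational(1, 2)) = Mul(2, I, Pow(2, Rational(1, 2))) ≈ Mul(2.8284, I))
Mul(X, Add(Function('y')(-5), -2)) = Mul(Mul(2, I, Pow(2, Rational(1, 2))), Add(1, -2)) = Mul(Mul(2, I, Pow(2, Rational(1, 2))), -1) = Mul(-2, I, Pow(2, Rational(1, 2)))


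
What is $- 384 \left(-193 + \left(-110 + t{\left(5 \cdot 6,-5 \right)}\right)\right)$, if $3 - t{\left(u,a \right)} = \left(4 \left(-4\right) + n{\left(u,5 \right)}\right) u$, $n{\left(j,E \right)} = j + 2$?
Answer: $299520$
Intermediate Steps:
$n{\left(j,E \right)} = 2 + j$
$t{\left(u,a \right)} = 3 - u \left(-14 + u\right)$ ($t{\left(u,a \right)} = 3 - \left(4 \left(-4\right) + \left(2 + u\right)\right) u = 3 - \left(-16 + \left(2 + u\right)\right) u = 3 - \left(-14 + u\right) u = 3 - u \left(-14 + u\right)$)
$- 384 \left(-193 + \left(-110 + t{\left(5 \cdot 6,-5 \right)}\right)\right) = - 384 \left(-193 - \left(107 + \left(5 \cdot 6\right)^{2} - 70 \cdot 6\right)\right) = - 384 \left(-193 + \left(-110 + \left(3 - 30^{2} + 14 \cdot 30\right)\right)\right) = - 384 \left(-193 + \left(-110 + \left(3 - 900 + 420\right)\right)\right) = - 384 \left(-193 - 587\right) = \left(-384\right) \left(-780\right) = 299520$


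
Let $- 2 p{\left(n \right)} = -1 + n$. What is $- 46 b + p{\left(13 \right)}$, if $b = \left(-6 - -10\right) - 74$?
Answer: $3214$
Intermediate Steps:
$b = -70$ ($b = \left(-6 + 10\right) - 74 = 4 - 74 = -70$)
$p{\left(n \right)} = \frac{1}{2} - \frac{n}{2}$ ($p{\left(n \right)} = - \frac{-1 + n}{2} = \frac{1}{2} - \frac{n}{2}$)
$- 46 b + p{\left(13 \right)} = \left(-46\right) \left(-70\right) + \left(\frac{1}{2} - \frac{13}{2}\right) = 3220 + \left(\frac{1}{2} - \frac{13}{2}\right) = 3220 - 6 = 3214$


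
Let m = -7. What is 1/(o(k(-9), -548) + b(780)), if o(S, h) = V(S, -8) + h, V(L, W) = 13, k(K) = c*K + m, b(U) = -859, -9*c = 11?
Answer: -1/1394 ≈ -0.00071736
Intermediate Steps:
c = -11/9 (c = -1/9*11 = -11/9 ≈ -1.2222)
k(K) = -7 - 11*K/9 (k(K) = -11*K/9 - 7 = -7 - 11*K/9)
o(S, h) = 13 + h
1/(o(k(-9), -548) + b(780)) = 1/((13 - 548) - 859) = 1/(-535 - 859) = 1/(-1394) = -1/1394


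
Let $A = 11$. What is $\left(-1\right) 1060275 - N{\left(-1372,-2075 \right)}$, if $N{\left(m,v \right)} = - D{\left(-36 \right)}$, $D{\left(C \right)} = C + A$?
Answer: $-1060300$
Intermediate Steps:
$D{\left(C \right)} = 11 + C$ ($D{\left(C \right)} = C + 11 = 11 + C$)
$N{\left(m,v \right)} = 25$ ($N{\left(m,v \right)} = - (11 - 36) = \left(-1\right) \left(-25\right) = 25$)
$\left(-1\right) 1060275 - N{\left(-1372,-2075 \right)} = \left(-1\right) 1060275 - 25 = -1060275 - 25 = -1060300$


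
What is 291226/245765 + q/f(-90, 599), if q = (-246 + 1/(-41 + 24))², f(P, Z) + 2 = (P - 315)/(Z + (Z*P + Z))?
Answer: -17435924125676658/573776032355 ≈ -30388.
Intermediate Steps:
f(P, Z) = -2 + (-315 + P)/(2*Z + P*Z) (f(P, Z) = -2 + (P - 315)/(Z + (Z*P + Z)) = -2 + (-315 + P)/(Z + (P*Z + Z)) = -2 + (-315 + P)/(Z + (Z + P*Z)) = -2 + (-315 + P)/(2*Z + P*Z))
q = 17497489/289 (q = (-246 + 1/(-17))² = (-246 - 1/17)² = (-4183/17)² = 17497489/289 ≈ 60545.)
291226/245765 + q/f(-90, 599) = 291226/245765 + 17497489/(289*(((-315 - 90 - 4*599 - 2*(-90)*599)/(599*(2 - 90))))) = 291226*(1/245765) + 17497489/(289*(((1/599)*(-315 - 90 - 2396 + 107820)/(-88)))) = 22402/18905 + 17497489/(289*(((1/599)*(-1/88)*105019))) = 22402/18905 + 17497489/(289*(-105019/52712)) = 22402/18905 + (17497489/289)*(-52712/105019) = 22402/18905 - 922327640168/30350491 = -17435924125676658/573776032355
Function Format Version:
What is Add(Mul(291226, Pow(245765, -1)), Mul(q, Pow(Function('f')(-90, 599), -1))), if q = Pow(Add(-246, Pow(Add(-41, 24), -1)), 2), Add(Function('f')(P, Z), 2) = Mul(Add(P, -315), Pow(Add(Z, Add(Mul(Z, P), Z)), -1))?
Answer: Rational(-17435924125676658, 573776032355) ≈ -30388.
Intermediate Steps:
Function('f')(P, Z) = Add(-2, Mul(Pow(Add(Mul(2, Z), Mul(P, Z)), -1), Add(-315, P))) (Function('f')(P, Z) = Add(-2, Mul(Add(P, -315), Pow(Add(Z, Add(Mul(Z, P), Z)), -1))) = Add(-2, Mul(Add(-315, P), Pow(Add(Z, Add(Mul(P, Z), Z)), -1))) = Add(-2, Mul(Add(-315, P), Pow(Add(Z, Add(Z, Mul(P, Z))), -1))) = Add(-2, Mul(Add(-315, P), Pow(Add(Mul(2, Z), Mul(P, Z)), -1))) = Add(-2, Mul(Pow(Add(Mul(2, Z), Mul(P, Z)), -1), Add(-315, P))))
q = Rational(17497489, 289) (q = Pow(Add(-246, Pow(-17, -1)), 2) = Pow(Add(-246, Rational(-1, 17)), 2) = Pow(Rational(-4183, 17), 2) = Rational(17497489, 289) ≈ 60545.)
Add(Mul(291226, Pow(245765, -1)), Mul(q, Pow(Function('f')(-90, 599), -1))) = Add(Mul(291226, Pow(245765, -1)), Mul(Rational(17497489, 289), Pow(Mul(Pow(599, -1), Pow(Add(2, -90), -1), Add(-315, -90, Mul(-4, 599), Mul(-2, -90, 599))), -1))) = Add(Mul(291226, Rational(1, 245765)), Mul(Rational(17497489, 289), Pow(Mul(Rational(1, 599), Pow(-88, -1), Add(-315, -90, -2396, 107820)), -1))) = Add(Rational(22402, 18905), Mul(Rational(17497489, 289), Pow(Mul(Rational(1, 599), Rational(-1, 88), 105019), -1))) = Add(Rational(22402, 18905), Mul(Rational(17497489, 289), Pow(Rational(-105019, 52712), -1))) = Add(Rational(22402, 18905), Mul(Rational(17497489, 289), Rational(-52712, 105019))) = Add(Rational(22402, 18905), Rational(-922327640168, 30350491)) = Rational(-17435924125676658, 573776032355)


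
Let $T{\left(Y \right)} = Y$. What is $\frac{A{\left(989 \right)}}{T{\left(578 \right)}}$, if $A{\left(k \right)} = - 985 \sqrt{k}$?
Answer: $- \frac{985 \sqrt{989}}{578} \approx -53.593$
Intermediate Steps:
$\frac{A{\left(989 \right)}}{T{\left(578 \right)}} = \frac{\left(-985\right) \sqrt{989}}{578} = - 985 \sqrt{989} \cdot \frac{1}{578} = - \frac{985 \sqrt{989}}{578}$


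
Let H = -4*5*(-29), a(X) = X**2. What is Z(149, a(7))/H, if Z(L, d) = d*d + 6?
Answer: 83/20 ≈ 4.1500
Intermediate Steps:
Z(L, d) = 6 + d**2 (Z(L, d) = d**2 + 6 = 6 + d**2)
H = 580 (H = -20*(-29) = 580)
Z(149, a(7))/H = (6 + (7**2)**2)/580 = (6 + 49**2)*(1/580) = (6 + 2401)*(1/580) = 2407*(1/580) = 83/20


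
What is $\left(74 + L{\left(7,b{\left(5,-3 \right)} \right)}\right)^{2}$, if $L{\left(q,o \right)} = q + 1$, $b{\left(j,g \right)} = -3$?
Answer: $6724$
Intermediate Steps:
$L{\left(q,o \right)} = 1 + q$
$\left(74 + L{\left(7,b{\left(5,-3 \right)} \right)}\right)^{2} = \left(74 + \left(1 + 7\right)\right)^{2} = \left(74 + 8\right)^{2} = 82^{2} = 6724$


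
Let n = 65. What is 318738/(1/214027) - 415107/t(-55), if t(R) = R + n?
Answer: 682184964153/10 ≈ 6.8219e+10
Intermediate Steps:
t(R) = 65 + R (t(R) = R + 65 = 65 + R)
318738/(1/214027) - 415107/t(-55) = 318738/(1/214027) - 415107/(65 - 55) = 318738/(1/214027) - 415107/10 = 318738*214027 - 415107*⅒ = 68218537926 - 415107/10 = 682184964153/10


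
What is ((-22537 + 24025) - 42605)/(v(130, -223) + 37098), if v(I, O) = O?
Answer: -41117/36875 ≈ -1.1150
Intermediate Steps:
((-22537 + 24025) - 42605)/(v(130, -223) + 37098) = ((-22537 + 24025) - 42605)/(-223 + 37098) = (1488 - 42605)/36875 = -41117*1/36875 = -41117/36875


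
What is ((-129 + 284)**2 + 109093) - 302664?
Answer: -169546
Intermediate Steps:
((-129 + 284)**2 + 109093) - 302664 = (155**2 + 109093) - 302664 = (24025 + 109093) - 302664 = 133118 - 302664 = -169546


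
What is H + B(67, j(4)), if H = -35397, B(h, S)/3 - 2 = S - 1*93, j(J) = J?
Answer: -35658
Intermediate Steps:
B(h, S) = -273 + 3*S (B(h, S) = 6 + 3*(S - 1*93) = 6 + 3*(S - 93) = 6 + 3*(-93 + S) = 6 + (-279 + 3*S) = -273 + 3*S)
H + B(67, j(4)) = -35397 + (-273 + 3*4) = -35397 + (-273 + 12) = -35397 - 261 = -35658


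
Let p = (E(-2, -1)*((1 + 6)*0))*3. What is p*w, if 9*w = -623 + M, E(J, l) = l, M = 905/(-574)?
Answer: 0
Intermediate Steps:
M = -905/574 (M = 905*(-1/574) = -905/574 ≈ -1.5767)
w = -358507/5166 (w = (-623 - 905/574)/9 = (⅑)*(-358507/574) = -358507/5166 ≈ -69.397)
p = 0 (p = -(1 + 6)*0*3 = -7*0*3 = -1*0*3 = 0*3 = 0)
p*w = 0*(-358507/5166) = 0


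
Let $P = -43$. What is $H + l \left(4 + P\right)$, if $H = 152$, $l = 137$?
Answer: $-5191$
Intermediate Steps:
$H + l \left(4 + P\right) = 152 + 137 \left(4 - 43\right) = 152 + 137 \left(-39\right) = 152 - 5343 = -5191$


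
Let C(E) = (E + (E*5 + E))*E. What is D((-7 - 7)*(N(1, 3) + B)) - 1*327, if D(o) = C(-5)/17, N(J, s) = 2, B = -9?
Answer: -5384/17 ≈ -316.71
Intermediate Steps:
C(E) = 7*E² (C(E) = (E + (5*E + E))*E = (E + 6*E)*E = (7*E)*E = 7*E²)
D(o) = 175/17 (D(o) = (7*(-5)²)/17 = (7*25)*(1/17) = 175*(1/17) = 175/17)
D((-7 - 7)*(N(1, 3) + B)) - 1*327 = 175/17 - 1*327 = 175/17 - 327 = -5384/17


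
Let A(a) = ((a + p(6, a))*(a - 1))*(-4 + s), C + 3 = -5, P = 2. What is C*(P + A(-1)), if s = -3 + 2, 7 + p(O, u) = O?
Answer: 144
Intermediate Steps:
p(O, u) = -7 + O
s = -1
C = -8 (C = -3 - 5 = -8)
A(a) = -5*(-1 + a)² (A(a) = ((a + (-7 + 6))*(a - 1))*(-4 - 1) = ((a - 1)*(-1 + a))*(-5) = ((-1 + a)*(-1 + a))*(-5) = (-1 + a)²*(-5) = -5*(-1 + a)²)
C*(P + A(-1)) = -8*(2 + (-5 - 5*(-1)² + 10*(-1))) = -8*(2 + (-5 - 5*1 - 10)) = -8*(2 + (-5 - 5 - 10)) = -8*(2 - 20) = -8*(-18) = 144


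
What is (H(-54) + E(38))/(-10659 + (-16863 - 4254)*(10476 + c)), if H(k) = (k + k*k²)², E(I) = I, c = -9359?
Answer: -12405960181/11799174 ≈ -1051.4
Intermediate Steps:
H(k) = (k + k³)²
(H(-54) + E(38))/(-10659 + (-16863 - 4254)*(10476 + c)) = ((-54)²*(1 + (-54)²)² + 38)/(-10659 + (-16863 - 4254)*(10476 - 9359)) = (2916*(1 + 2916)² + 38)/(-10659 - 21117*1117) = (2916*2917² + 38)/(-10659 - 23587689) = (2916*8508889 + 38)/(-23598348) = (24811920324 + 38)*(-1/23598348) = 24811920362*(-1/23598348) = -12405960181/11799174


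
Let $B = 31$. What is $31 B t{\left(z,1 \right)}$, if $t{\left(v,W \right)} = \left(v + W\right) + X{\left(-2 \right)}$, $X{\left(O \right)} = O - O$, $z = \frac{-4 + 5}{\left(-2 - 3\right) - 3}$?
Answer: $\frac{6727}{8} \approx 840.88$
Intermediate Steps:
$z = - \frac{1}{8}$ ($z = 1 \frac{1}{-5 - 3} = 1 \frac{1}{-8} = 1 \left(- \frac{1}{8}\right) = - \frac{1}{8} \approx -0.125$)
$X{\left(O \right)} = 0$
$t{\left(v,W \right)} = W + v$ ($t{\left(v,W \right)} = \left(v + W\right) + 0 = \left(W + v\right) + 0 = W + v$)
$31 B t{\left(z,1 \right)} = 31 \cdot 31 \left(1 - \frac{1}{8}\right) = 961 \cdot \frac{7}{8} = \frac{6727}{8}$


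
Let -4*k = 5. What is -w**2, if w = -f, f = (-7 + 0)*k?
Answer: -1225/16 ≈ -76.563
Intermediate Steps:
k = -5/4 (k = -1/4*5 = -5/4 ≈ -1.2500)
f = 35/4 (f = (-7 + 0)*(-5/4) = -7*(-5/4) = 35/4 ≈ 8.7500)
w = -35/4 (w = -1*35/4 = -35/4 ≈ -8.7500)
-w**2 = -(-35/4)**2 = -1*1225/16 = -1225/16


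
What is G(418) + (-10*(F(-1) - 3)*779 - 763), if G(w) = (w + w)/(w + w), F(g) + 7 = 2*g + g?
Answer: 100508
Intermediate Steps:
F(g) = -7 + 3*g (F(g) = -7 + (2*g + g) = -7 + 3*g)
G(w) = 1 (G(w) = (2*w)/((2*w)) = (2*w)*(1/(2*w)) = 1)
G(418) + (-10*(F(-1) - 3)*779 - 763) = 1 + (-10*((-7 + 3*(-1)) - 3)*779 - 763) = 1 + (-10*((-7 - 3) - 3)*779 - 763) = 1 + (-10*(-10 - 3)*779 - 763) = 1 + (-10*(-13)*779 - 763) = 1 + (130*779 - 763) = 1 + (101270 - 763) = 1 + 100507 = 100508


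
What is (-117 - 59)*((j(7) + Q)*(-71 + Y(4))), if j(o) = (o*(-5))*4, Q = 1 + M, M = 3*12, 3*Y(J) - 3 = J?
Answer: -3734368/3 ≈ -1.2448e+6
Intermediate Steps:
Y(J) = 1 + J/3
M = 36
Q = 37 (Q = 1 + 36 = 37)
j(o) = -20*o (j(o) = -5*o*4 = -20*o)
(-117 - 59)*((j(7) + Q)*(-71 + Y(4))) = (-117 - 59)*((-20*7 + 37)*(-71 + (1 + (⅓)*4))) = -176*(-140 + 37)*(-71 + (1 + 4/3)) = -(-18128)*(-71 + 7/3) = -(-18128)*(-206)/3 = -176*21218/3 = -3734368/3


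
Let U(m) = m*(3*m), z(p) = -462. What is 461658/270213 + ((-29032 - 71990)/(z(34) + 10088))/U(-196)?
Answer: 28451421338861/16653786350768 ≈ 1.7084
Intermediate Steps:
U(m) = 3*m²
461658/270213 + ((-29032 - 71990)/(z(34) + 10088))/U(-196) = 461658/270213 + ((-29032 - 71990)/(-462 + 10088))/((3*(-196)²)) = 461658*(1/270213) + (-101022/9626)/((3*38416)) = 153886/90071 - 101022*1/9626/115248 = 153886/90071 - 50511/4813*1/115248 = 153886/90071 - 16837/184896208 = 28451421338861/16653786350768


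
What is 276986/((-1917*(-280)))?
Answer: 138493/268380 ≈ 0.51603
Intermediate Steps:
276986/((-1917*(-280))) = 276986/536760 = 276986*(1/536760) = 138493/268380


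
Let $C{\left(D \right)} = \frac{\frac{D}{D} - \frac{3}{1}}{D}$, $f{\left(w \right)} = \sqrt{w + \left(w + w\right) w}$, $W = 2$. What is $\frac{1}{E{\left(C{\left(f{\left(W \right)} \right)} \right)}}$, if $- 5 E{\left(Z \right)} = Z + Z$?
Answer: $\frac{5 \sqrt{10}}{4} \approx 3.9528$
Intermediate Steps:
$f{\left(w \right)} = \sqrt{w + 2 w^{2}}$ ($f{\left(w \right)} = \sqrt{w + 2 w w} = \sqrt{w + 2 w^{2}}$)
$C{\left(D \right)} = - \frac{2}{D}$ ($C{\left(D \right)} = \frac{1 - 3}{D} = - \frac{2}{D}$)
$E{\left(Z \right)} = - \frac{2 Z}{5}$ ($E{\left(Z \right)} = - \frac{Z + Z}{5} = - \frac{2 Z}{5}$)
$\frac{1}{E{\left(C{\left(f{\left(W \right)} \right)} \right)}} = \frac{1}{\left(- \frac{2}{5}\right) \left(- \frac{2}{\sqrt{2 \left(1 + 2 \cdot 2\right)}}\right)} = \frac{1}{\left(- \frac{2}{5}\right) \left(- \frac{2}{\sqrt{2 \left(1 + 4\right)}}\right)} = \frac{1}{\left(- \frac{2}{5}\right) \left(- \frac{2}{\sqrt{2 \cdot 5}}\right)} = \frac{1}{\left(- \frac{2}{5}\right) \left(- \frac{2}{\sqrt{10}}\right)} = \frac{1}{\left(- \frac{2}{5}\right) \left(- 2 \frac{\sqrt{10}}{10}\right)} = \frac{1}{\left(- \frac{2}{5}\right) \left(- \frac{\sqrt{10}}{5}\right)} = \frac{1}{\frac{2}{25} \sqrt{10}} = \frac{5 \sqrt{10}}{4}$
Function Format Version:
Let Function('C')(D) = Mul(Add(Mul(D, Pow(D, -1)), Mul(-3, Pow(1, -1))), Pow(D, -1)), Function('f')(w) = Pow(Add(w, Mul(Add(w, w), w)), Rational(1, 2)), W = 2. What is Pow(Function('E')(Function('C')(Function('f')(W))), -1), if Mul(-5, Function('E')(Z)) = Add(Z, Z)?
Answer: Mul(Rational(5, 4), Pow(10, Rational(1, 2))) ≈ 3.9528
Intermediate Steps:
Function('f')(w) = Pow(Add(w, Mul(2, Pow(w, 2))), Rational(1, 2)) (Function('f')(w) = Pow(Add(w, Mul(Mul(2, w), w)), Rational(1, 2)) = Pow(Add(w, Mul(2, Pow(w, 2))), Rational(1, 2)))
Function('C')(D) = Mul(-2, Pow(D, -1)) (Function('C')(D) = Mul(Add(1, Mul(-3, 1)), Pow(D, -1)) = Mul(Add(1, -3), Pow(D, -1)) = Mul(-2, Pow(D, -1)))
Function('E')(Z) = Mul(Rational(-2, 5), Z) (Function('E')(Z) = Mul(Rational(-1, 5), Add(Z, Z)) = Mul(Rational(-1, 5), Mul(2, Z)) = Mul(Rational(-2, 5), Z))
Pow(Function('E')(Function('C')(Function('f')(W))), -1) = Pow(Mul(Rational(-2, 5), Mul(-2, Pow(Pow(Mul(2, Add(1, Mul(2, 2))), Rational(1, 2)), -1))), -1) = Pow(Mul(Rational(-2, 5), Mul(-2, Pow(Pow(Mul(2, Add(1, 4)), Rational(1, 2)), -1))), -1) = Pow(Mul(Rational(-2, 5), Mul(-2, Pow(Pow(Mul(2, 5), Rational(1, 2)), -1))), -1) = Pow(Mul(Rational(-2, 5), Mul(-2, Pow(Pow(10, Rational(1, 2)), -1))), -1) = Pow(Mul(Rational(-2, 5), Mul(-2, Mul(Rational(1, 10), Pow(10, Rational(1, 2))))), -1) = Pow(Mul(Rational(-2, 5), Mul(Rational(-1, 5), Pow(10, Rational(1, 2)))), -1) = Pow(Mul(Rational(2, 25), Pow(10, Rational(1, 2))), -1) = Mul(Rational(5, 4), Pow(10, Rational(1, 2)))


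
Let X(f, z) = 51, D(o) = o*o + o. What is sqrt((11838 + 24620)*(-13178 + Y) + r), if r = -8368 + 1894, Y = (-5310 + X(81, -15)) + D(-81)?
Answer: 2*I*sqrt(108983695) ≈ 20879.0*I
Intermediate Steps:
D(o) = o + o**2 (D(o) = o**2 + o = o + o**2)
Y = 1221 (Y = (-5310 + 51) - 81*(1 - 81) = -5259 - 81*(-80) = -5259 + 6480 = 1221)
r = -6474
sqrt((11838 + 24620)*(-13178 + Y) + r) = sqrt((11838 + 24620)*(-13178 + 1221) - 6474) = sqrt(36458*(-11957) - 6474) = sqrt(-435928306 - 6474) = sqrt(-435934780) = 2*I*sqrt(108983695)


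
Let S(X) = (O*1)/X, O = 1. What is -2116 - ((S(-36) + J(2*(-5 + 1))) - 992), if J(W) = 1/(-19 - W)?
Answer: -445057/396 ≈ -1123.9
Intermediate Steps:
S(X) = 1/X (S(X) = (1*1)/X = 1/X)
-2116 - ((S(-36) + J(2*(-5 + 1))) - 992) = -2116 - ((1/(-36) - 1/(19 + 2*(-5 + 1))) - 992) = -2116 - ((-1/36 - 1/(19 + 2*(-4))) - 992) = -2116 - ((-1/36 - 1/(19 - 8)) - 992) = -2116 - ((-1/36 - 1/11) - 992) = -2116 - (-47/396 - 992) = -2116 - 1*(-392879/396) = -2116 + 392879/396 = -445057/396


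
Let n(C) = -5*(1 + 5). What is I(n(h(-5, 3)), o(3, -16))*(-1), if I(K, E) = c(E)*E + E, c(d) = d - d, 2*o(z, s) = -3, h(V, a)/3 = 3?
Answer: 3/2 ≈ 1.5000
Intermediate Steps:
h(V, a) = 9 (h(V, a) = 3*3 = 9)
o(z, s) = -3/2 (o(z, s) = (½)*(-3) = -3/2)
c(d) = 0
n(C) = -30 (n(C) = -5*6 = -30)
I(K, E) = E (I(K, E) = 0*E + E = 0 + E = E)
I(n(h(-5, 3)), o(3, -16))*(-1) = -3/2*(-1) = 3/2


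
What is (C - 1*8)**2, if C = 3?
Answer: 25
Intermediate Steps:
(C - 1*8)**2 = (3 - 1*8)**2 = (3 - 8)**2 = (-5)**2 = 25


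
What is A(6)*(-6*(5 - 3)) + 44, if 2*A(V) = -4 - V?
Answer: 104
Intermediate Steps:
A(V) = -2 - V/2 (A(V) = (-4 - V)/2 = -2 - V/2)
A(6)*(-6*(5 - 3)) + 44 = (-2 - ½*6)*(-6*(5 - 3)) + 44 = (-2 - 3)*(-6*2) + 44 = -5*(-12) + 44 = 60 + 44 = 104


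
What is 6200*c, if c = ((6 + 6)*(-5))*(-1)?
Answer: 372000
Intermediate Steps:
c = 60 (c = (12*(-5))*(-1) = -60*(-1) = 60)
6200*c = 6200*60 = 372000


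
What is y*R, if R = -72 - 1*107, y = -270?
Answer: 48330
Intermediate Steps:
R = -179 (R = -72 - 107 = -179)
y*R = -270*(-179) = 48330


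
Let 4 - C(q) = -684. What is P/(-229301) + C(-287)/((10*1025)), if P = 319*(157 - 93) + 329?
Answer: -27438581/1175167625 ≈ -0.023349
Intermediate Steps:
C(q) = 688 (C(q) = 4 - 1*(-684) = 4 + 684 = 688)
P = 20745 (P = 319*64 + 329 = 20416 + 329 = 20745)
P/(-229301) + C(-287)/((10*1025)) = 20745/(-229301) + 688/((10*1025)) = 20745*(-1/229301) + 688/10250 = -20745/229301 + 688*(1/10250) = -20745/229301 + 344/5125 = -27438581/1175167625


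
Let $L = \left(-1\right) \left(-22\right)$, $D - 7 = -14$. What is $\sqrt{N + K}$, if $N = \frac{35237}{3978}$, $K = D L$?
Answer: $\frac{5 i \sqrt{10207990}}{1326} \approx 12.047 i$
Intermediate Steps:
$D = -7$ ($D = 7 - 14 = -7$)
$L = 22$
$K = -154$ ($K = \left(-7\right) 22 = -154$)
$N = \frac{35237}{3978}$ ($N = 35237 \cdot \frac{1}{3978} = \frac{35237}{3978} \approx 8.858$)
$\sqrt{N + K} = \sqrt{\frac{35237}{3978} - 154} = \sqrt{- \frac{577375}{3978}} = \frac{5 i \sqrt{10207990}}{1326}$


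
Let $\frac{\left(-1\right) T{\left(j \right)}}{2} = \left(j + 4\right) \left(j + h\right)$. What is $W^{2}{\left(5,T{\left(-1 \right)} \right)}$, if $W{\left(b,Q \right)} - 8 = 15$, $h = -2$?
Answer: $529$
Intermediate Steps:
$T{\left(j \right)} = - 2 \left(-2 + j\right) \left(4 + j\right)$ ($T{\left(j \right)} = - 2 \left(j + 4\right) \left(j - 2\right) = - 2 \left(4 + j\right) \left(-2 + j\right) = - 2 \left(-2 + j\right) \left(4 + j\right)$)
$W{\left(b,Q \right)} = 23$ ($W{\left(b,Q \right)} = 8 + 15 = 23$)
$W^{2}{\left(5,T{\left(-1 \right)} \right)} = 23^{2} = 529$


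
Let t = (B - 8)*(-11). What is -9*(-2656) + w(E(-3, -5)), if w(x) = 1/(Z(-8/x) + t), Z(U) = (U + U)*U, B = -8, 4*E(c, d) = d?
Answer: 154133017/6448 ≈ 23904.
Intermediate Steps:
E(c, d) = d/4
t = 176 (t = (-8 - 8)*(-11) = -16*(-11) = 176)
Z(U) = 2*U**2 (Z(U) = (2*U)*U = 2*U**2)
w(x) = 1/(176 + 128/x**2) (w(x) = 1/(2*(-8/x)**2 + 176) = 1/(2*(64/x**2) + 176) = 1/(128/x**2 + 176) = 1/(176 + 128/x**2))
-9*(-2656) + w(E(-3, -5)) = -9*(-2656) + ((1/4)*(-5))**2/(16*(8 + 11*((1/4)*(-5))**2)) = 23904 + (-5/4)**2/(16*(8 + 11*(-5/4)**2)) = 23904 + (1/16)*(25/16)/(8 + 11*(25/16)) = 23904 + (1/16)*(25/16)/(8 + 275/16) = 23904 + (1/16)*(25/16)/(403/16) = 23904 + (1/16)*(25/16)*(16/403) = 23904 + 25/6448 = 154133017/6448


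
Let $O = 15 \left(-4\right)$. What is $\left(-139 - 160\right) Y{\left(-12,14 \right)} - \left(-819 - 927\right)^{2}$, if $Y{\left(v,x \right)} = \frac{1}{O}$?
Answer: $- \frac{182910661}{60} \approx -3.0485 \cdot 10^{6}$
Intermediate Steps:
$O = -60$
$Y{\left(v,x \right)} = - \frac{1}{60}$ ($Y{\left(v,x \right)} = \frac{1}{-60} = - \frac{1}{60}$)
$\left(-139 - 160\right) Y{\left(-12,14 \right)} - \left(-819 - 927\right)^{2} = \left(-139 - 160\right) \left(- \frac{1}{60}\right) - \left(-819 - 927\right)^{2} = \left(-299\right) \left(- \frac{1}{60}\right) - \left(-1746\right)^{2} = \frac{299}{60} - 3048516 = - \frac{182910661}{60}$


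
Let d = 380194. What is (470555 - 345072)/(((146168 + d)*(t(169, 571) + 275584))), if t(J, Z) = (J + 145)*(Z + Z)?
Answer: 4327/11510484216 ≈ 3.7592e-7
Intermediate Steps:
t(J, Z) = 2*Z*(145 + J) (t(J, Z) = (145 + J)*(2*Z) = 2*Z*(145 + J))
(470555 - 345072)/(((146168 + d)*(t(169, 571) + 275584))) = (470555 - 345072)/(((146168 + 380194)*(2*571*(145 + 169) + 275584))) = 125483/((526362*(2*571*314 + 275584))) = 125483/((526362*(358588 + 275584))) = 125483/((526362*634172)) = 125483/333804042264 = 125483*(1/333804042264) = 4327/11510484216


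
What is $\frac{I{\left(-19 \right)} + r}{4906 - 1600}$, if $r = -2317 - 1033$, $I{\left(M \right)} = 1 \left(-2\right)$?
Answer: $- \frac{1676}{1653} \approx -1.0139$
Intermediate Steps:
$I{\left(M \right)} = -2$
$r = -3350$ ($r = -2317 - 1033 = -3350$)
$\frac{I{\left(-19 \right)} + r}{4906 - 1600} = \frac{-2 - 3350}{4906 - 1600} = - \frac{3352}{3306} = \left(-3352\right) \frac{1}{3306} = - \frac{1676}{1653}$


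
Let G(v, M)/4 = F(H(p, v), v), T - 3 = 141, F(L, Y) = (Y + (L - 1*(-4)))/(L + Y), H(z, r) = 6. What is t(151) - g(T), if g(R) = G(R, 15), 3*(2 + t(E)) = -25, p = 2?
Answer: -361/25 ≈ -14.440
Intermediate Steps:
F(L, Y) = (4 + L + Y)/(L + Y) (F(L, Y) = (Y + (L + 4))/(L + Y) = (Y + (4 + L))/(L + Y) = (4 + L + Y)/(L + Y))
T = 144 (T = 3 + 141 = 144)
G(v, M) = 4*(10 + v)/(6 + v) (G(v, M) = 4*((4 + 6 + v)/(6 + v)) = 4*((10 + v)/(6 + v)) = 4*(10 + v)/(6 + v))
t(E) = -31/3 (t(E) = -2 + (1/3)*(-25) = -2 - 25/3 = -31/3)
g(R) = 4*(10 + R)/(6 + R)
t(151) - g(T) = -31/3 - 4*(10 + 144)/(6 + 144) = -31/3 - 4*154/150 = -31/3 - 1*308/75 = -31/3 - 308/75 = -361/25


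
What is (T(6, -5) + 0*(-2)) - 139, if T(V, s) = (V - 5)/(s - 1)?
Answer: -835/6 ≈ -139.17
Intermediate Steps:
T(V, s) = (-5 + V)/(-1 + s)
(T(6, -5) + 0*(-2)) - 139 = ((-5 + 6)/(-1 - 5) + 0*(-2)) - 139 = (1/(-6) + 0) - 139 = (-1/6*1 + 0) - 139 = (-1/6 + 0) - 139 = -1/6 - 139 = -835/6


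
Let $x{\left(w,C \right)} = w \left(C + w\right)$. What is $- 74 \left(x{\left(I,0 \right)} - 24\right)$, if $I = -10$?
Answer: $-5624$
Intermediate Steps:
$- 74 \left(x{\left(I,0 \right)} - 24\right) = - 74 \left(- 10 \left(0 - 10\right) - 24\right) = - 74 \left(\left(-10\right) \left(-10\right) - 24\right) = - 74 \left(100 - 24\right) = \left(-74\right) 76 = -5624$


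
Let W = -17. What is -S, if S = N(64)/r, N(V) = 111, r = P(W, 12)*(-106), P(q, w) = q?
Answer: -111/1802 ≈ -0.061598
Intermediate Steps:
r = 1802 (r = -17*(-106) = 1802)
S = 111/1802 ≈ 0.061598
-S = -1*111/1802 = -111/1802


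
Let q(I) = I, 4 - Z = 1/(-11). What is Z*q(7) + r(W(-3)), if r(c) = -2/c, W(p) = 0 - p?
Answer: 923/33 ≈ 27.970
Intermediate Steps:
W(p) = -p
Z = 45/11 (Z = 4 - 1/(-11) = 4 - 1*(-1/11) = 4 + 1/11 = 45/11 ≈ 4.0909)
Z*q(7) + r(W(-3)) = (45/11)*7 - 2/((-1*(-3))) = 315/11 - 2/3 = 923/33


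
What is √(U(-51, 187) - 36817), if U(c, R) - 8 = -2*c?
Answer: I*√36707 ≈ 191.59*I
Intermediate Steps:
U(c, R) = 8 - 2*c
√(U(-51, 187) - 36817) = √((8 - 2*(-51)) - 36817) = √((8 + 102) - 36817) = √(110 - 36817) = √(-36707) = I*√36707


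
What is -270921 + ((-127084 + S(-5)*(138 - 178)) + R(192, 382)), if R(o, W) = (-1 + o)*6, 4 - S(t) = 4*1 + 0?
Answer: -396859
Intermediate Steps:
S(t) = 0 (S(t) = 4 - (4*1 + 0) = 4 - (4 + 0) = 4 - 1*4 = 4 - 4 = 0)
R(o, W) = -6 + 6*o
-270921 + ((-127084 + S(-5)*(138 - 178)) + R(192, 382)) = -270921 + ((-127084 + 0*(138 - 178)) + (-6 + 6*192)) = -270921 + ((-127084 + 0*(-40)) + (-6 + 1152)) = -270921 + ((-127084 + 0) + 1146) = -270921 + (-127084 + 1146) = -270921 - 125938 = -396859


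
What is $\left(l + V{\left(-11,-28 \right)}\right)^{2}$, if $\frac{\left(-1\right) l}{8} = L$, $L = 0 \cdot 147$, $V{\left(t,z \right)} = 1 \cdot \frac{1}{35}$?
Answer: $\frac{1}{1225} \approx 0.00081633$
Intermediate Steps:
$V{\left(t,z \right)} = \frac{1}{35}$ ($V{\left(t,z \right)} = 1 \cdot \frac{1}{35} = \frac{1}{35}$)
$L = 0$
$l = 0$ ($l = \left(-8\right) 0 = 0$)
$\left(l + V{\left(-11,-28 \right)}\right)^{2} = \left(0 + \frac{1}{35}\right)^{2} = \left(\frac{1}{35}\right)^{2} = \frac{1}{1225}$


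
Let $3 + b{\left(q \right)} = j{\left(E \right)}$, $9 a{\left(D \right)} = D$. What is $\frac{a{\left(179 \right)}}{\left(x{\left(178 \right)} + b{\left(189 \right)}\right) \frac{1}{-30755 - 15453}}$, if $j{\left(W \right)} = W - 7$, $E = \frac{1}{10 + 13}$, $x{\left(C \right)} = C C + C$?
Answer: $- \frac{190238336}{6593373} \approx -28.853$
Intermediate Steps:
$a{\left(D \right)} = \frac{D}{9}$
$x{\left(C \right)} = C + C^{2}$ ($x{\left(C \right)} = C^{2} + C = C + C^{2}$)
$E = \frac{1}{23} \approx 0.043478$
$j{\left(W \right)} = -7 + W$
$b{\left(q \right)} = - \frac{229}{23}$ ($b{\left(q \right)} = -3 + \left(-7 + \frac{1}{23}\right) = -3 - \frac{160}{23} = - \frac{229}{23}$)
$\frac{a{\left(179 \right)}}{\left(x{\left(178 \right)} + b{\left(189 \right)}\right) \frac{1}{-30755 - 15453}} = \frac{\frac{1}{9} \cdot 179}{\left(178 \left(1 + 178\right) - \frac{229}{23}\right) \frac{1}{-30755 - 15453}} = \frac{179}{9 \frac{178 \cdot 179 - \frac{229}{23}}{-46208}} = \frac{179}{9 \left(31862 - \frac{229}{23}\right) \left(- \frac{1}{46208}\right)} = \frac{179}{9 \cdot \frac{732597}{23} \left(- \frac{1}{46208}\right)} = \frac{179}{9 \left(- \frac{732597}{1062784}\right)} = \frac{179}{9} \left(- \frac{1062784}{732597}\right) = - \frac{190238336}{6593373}$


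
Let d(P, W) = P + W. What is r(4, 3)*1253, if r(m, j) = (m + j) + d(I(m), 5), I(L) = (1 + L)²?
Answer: 46361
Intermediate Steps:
r(m, j) = 5 + j + m + (1 + m)² (r(m, j) = (m + j) + ((1 + m)² + 5) = (j + m) + (5 + (1 + m)²) = 5 + j + m + (1 + m)²)
r(4, 3)*1253 = (5 + 3 + 4 + (1 + 4)²)*1253 = (5 + 3 + 4 + 5²)*1253 = (5 + 3 + 4 + 25)*1253 = 37*1253 = 46361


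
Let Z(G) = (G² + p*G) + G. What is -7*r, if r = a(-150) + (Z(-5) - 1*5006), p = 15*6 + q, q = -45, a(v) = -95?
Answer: 37142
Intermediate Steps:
p = 45 (p = 15*6 - 45 = 90 - 45 = 45)
Z(G) = G² + 46*G (Z(G) = (G² + 45*G) + G = G² + 46*G)
r = -5306 (r = -95 + (-5*(46 - 5) - 1*5006) = -95 + (-5*41 - 5006) = -95 + (-205 - 5006) = -95 - 5211 = -5306)
-7*r = -7*(-5306) = 37142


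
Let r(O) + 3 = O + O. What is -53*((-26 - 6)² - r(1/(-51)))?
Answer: -2776087/51 ≈ -54433.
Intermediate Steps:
r(O) = -3 + 2*O (r(O) = -3 + (O + O) = -3 + 2*O)
-53*((-26 - 6)² - r(1/(-51))) = -53*((-26 - 6)² - (-3 + 2/(-51))) = -53*((-32)² - (-3 + 2*(-1/51))) = -53*(1024 - (-3 - 2/51)) = -53*(1024 - 1*(-155/51)) = -53*(1024 + 155/51) = -53*52379/51 = -2776087/51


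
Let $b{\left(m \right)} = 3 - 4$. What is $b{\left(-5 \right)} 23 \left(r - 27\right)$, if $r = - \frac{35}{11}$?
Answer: $\frac{7636}{11} \approx 694.18$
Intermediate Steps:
$r = - \frac{35}{11}$ ($r = \left(-35\right) \frac{1}{11} = - \frac{35}{11} \approx -3.1818$)
$b{\left(m \right)} = -1$ ($b{\left(m \right)} = 3 - 4 = -1$)
$b{\left(-5 \right)} 23 \left(r - 27\right) = - 23 \left(- \frac{35}{11} - 27\right) = - \frac{23 \left(-332\right)}{11} = \left(-1\right) \left(- \frac{7636}{11}\right) = \frac{7636}{11}$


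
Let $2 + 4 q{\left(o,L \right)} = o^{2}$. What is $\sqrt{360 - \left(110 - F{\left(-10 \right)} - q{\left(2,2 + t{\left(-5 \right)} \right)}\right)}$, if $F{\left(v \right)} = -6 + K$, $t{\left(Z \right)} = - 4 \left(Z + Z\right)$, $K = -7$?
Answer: $\frac{5 \sqrt{38}}{2} \approx 15.411$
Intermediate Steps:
$t{\left(Z \right)} = - 8 Z$ ($t{\left(Z \right)} = - 4 \cdot 2 Z = - 8 Z$)
$F{\left(v \right)} = -13$ ($F{\left(v \right)} = -6 - 7 = -13$)
$q{\left(o,L \right)} = - \frac{1}{2} + \frac{o^{2}}{4}$
$\sqrt{360 - \left(110 - F{\left(-10 \right)} - q{\left(2,2 + t{\left(-5 \right)} \right)}\right)} = \sqrt{360 - \left(123 - \left(- \frac{1}{2} + \frac{2^{2}}{4}\right)\right)} = \sqrt{360 - \left(123 - \left(- \frac{1}{2} + \frac{1}{4} \cdot 4\right)\right)} = \sqrt{360 - \left(123 - \left(- \frac{1}{2} + 1\right)\right)} = \sqrt{360 - \left(123 - \frac{1}{2}\right)} = \sqrt{360 - \frac{245}{2}} = \sqrt{\frac{475}{2}} = \frac{5 \sqrt{38}}{2}$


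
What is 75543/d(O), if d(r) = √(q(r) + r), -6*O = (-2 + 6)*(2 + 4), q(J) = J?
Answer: -75543*I*√2/4 ≈ -26709.0*I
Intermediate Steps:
O = -4 (O = -(-2 + 6)*(2 + 4)/6 = -2*6/3 = -⅙*24 = -4)
d(r) = √2*√r (d(r) = √(r + r) = √(2*r) = √2*√r)
75543/d(O) = 75543/((√2*√(-4))) = 75543/((√2*(2*I))) = 75543/((2*I*√2)) = 75543*(-I*√2/4) = -75543*I*√2/4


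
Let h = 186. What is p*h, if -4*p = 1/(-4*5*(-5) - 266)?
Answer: 93/332 ≈ 0.28012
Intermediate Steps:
p = 1/664 (p = -1/(4*(-4*5*(-5) - 266)) = -1/(4*(-20*(-5) - 266)) = -1/(4*(100 - 266)) = -1/4/(-166) = -1/4*(-1/166) = 1/664 ≈ 0.0015060)
p*h = (1/664)*186 = 93/332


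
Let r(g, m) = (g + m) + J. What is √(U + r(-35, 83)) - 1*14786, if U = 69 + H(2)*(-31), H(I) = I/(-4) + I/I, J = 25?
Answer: -14786 + √506/2 ≈ -14775.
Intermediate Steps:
H(I) = 1 - I/4 (H(I) = I*(-¼) + 1 = -I/4 + 1 = 1 - I/4)
r(g, m) = 25 + g + m (r(g, m) = (g + m) + 25 = 25 + g + m)
U = 107/2 (U = 69 + (1 - ¼*2)*(-31) = 69 + (1 - ½)*(-31) = 69 + (½)*(-31) = 69 - 31/2 = 107/2 ≈ 53.500)
√(U + r(-35, 83)) - 1*14786 = √(107/2 + (25 - 35 + 83)) - 1*14786 = √(107/2 + 73) - 14786 = √(253/2) - 14786 = √506/2 - 14786 = -14786 + √506/2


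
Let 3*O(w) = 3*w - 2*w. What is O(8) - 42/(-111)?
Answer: 338/111 ≈ 3.0450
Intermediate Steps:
O(w) = w/3 (O(w) = (3*w - 2*w)/3 = w/3)
O(8) - 42/(-111) = (1/3)*8 - 42/(-111) = 8/3 - 1/111*(-42) = 8/3 + 14/37 = 338/111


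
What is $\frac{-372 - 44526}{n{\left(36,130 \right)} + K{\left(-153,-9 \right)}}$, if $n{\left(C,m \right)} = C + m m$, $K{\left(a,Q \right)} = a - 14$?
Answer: $- \frac{44898}{16769} \approx -2.6774$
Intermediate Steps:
$K{\left(a,Q \right)} = -14 + a$
$n{\left(C,m \right)} = C + m^{2}$
$\frac{-372 - 44526}{n{\left(36,130 \right)} + K{\left(-153,-9 \right)}} = \frac{-372 - 44526}{\left(36 + 130^{2}\right) - 167} = - \frac{44898}{\left(36 + 16900\right) - 167} = - \frac{44898}{16936 - 167} = - \frac{44898}{16769}$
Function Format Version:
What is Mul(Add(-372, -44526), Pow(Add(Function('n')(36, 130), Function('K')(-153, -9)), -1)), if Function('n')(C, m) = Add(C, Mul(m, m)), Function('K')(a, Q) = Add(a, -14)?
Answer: Rational(-44898, 16769) ≈ -2.6774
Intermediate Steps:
Function('K')(a, Q) = Add(-14, a)
Function('n')(C, m) = Add(C, Pow(m, 2))
Mul(Add(-372, -44526), Pow(Add(Function('n')(36, 130), Function('K')(-153, -9)), -1)) = Mul(Add(-372, -44526), Pow(Add(Add(36, Pow(130, 2)), Add(-14, -153)), -1)) = Mul(-44898, Pow(Add(Add(36, 16900), -167), -1)) = Mul(-44898, Pow(Add(16936, -167), -1)) = Mul(-44898, Pow(16769, -1)) = Mul(-44898, Rational(1, 16769)) = Rational(-44898, 16769)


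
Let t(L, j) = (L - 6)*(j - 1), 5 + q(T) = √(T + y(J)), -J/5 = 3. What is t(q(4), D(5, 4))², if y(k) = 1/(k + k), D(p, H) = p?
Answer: 29992/15 - 176*√3570/15 ≈ 1298.4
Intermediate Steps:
J = -15 (J = -5*3 = -15)
y(k) = 1/(2*k)
q(T) = -5 + √(-1/30 + T) (q(T) = -5 + √(T + (½)/(-15)) = -5 + √(T + (½)*(-1/15)) = -5 + √(T - 1/30) = -5 + √(-1/30 + T))
t(L, j) = (-1 + j)*(-6 + L) (t(L, j) = (-6 + L)*(-1 + j) = (-1 + j)*(-6 + L))
t(q(4), D(5, 4))² = (6 - (-5 + √(-30 + 900*4)/30) - 6*5 + (-5 + √(-30 + 900*4)/30)*5)² = (6 - (-5 + √(-30 + 3600)/30) - 30 + (-5 + √(-30 + 3600)/30)*5)² = (6 - (-5 + √3570/30) - 30 + (-5 + √3570/30)*5)² = (6 + (5 - √3570/30) - 30 + (-25 + √3570/6))² = (-44 + 2*√3570/15)²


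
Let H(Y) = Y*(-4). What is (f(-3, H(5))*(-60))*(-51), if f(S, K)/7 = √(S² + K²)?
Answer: 21420*√409 ≈ 4.3319e+5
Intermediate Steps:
H(Y) = -4*Y
f(S, K) = 7*√(K² + S²) (f(S, K) = 7*√(S² + K²) = 7*√(K² + S²))
(f(-3, H(5))*(-60))*(-51) = ((7*√((-4*5)² + (-3)²))*(-60))*(-51) = ((7*√((-20)² + 9))*(-60))*(-51) = ((7*√(400 + 9))*(-60))*(-51) = ((7*√409)*(-60))*(-51) = -420*√409*(-51) = 21420*√409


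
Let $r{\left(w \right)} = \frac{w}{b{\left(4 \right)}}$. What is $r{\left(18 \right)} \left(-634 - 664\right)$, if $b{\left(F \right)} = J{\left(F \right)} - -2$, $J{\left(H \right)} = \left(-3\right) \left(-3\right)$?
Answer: $-2124$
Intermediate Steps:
$J{\left(H \right)} = 9$
$b{\left(F \right)} = 11$ ($b{\left(F \right)} = 9 - -2 = 9 + 2 = 11$)
$r{\left(w \right)} = \frac{w}{11}$
$r{\left(18 \right)} \left(-634 - 664\right) = \frac{1}{11} \cdot 18 \left(-634 - 664\right) = \frac{18}{11} \left(-1298\right) = -2124$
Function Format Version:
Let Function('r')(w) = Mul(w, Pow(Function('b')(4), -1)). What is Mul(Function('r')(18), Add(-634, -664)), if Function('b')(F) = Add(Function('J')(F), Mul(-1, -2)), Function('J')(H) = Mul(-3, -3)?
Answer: -2124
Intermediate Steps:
Function('J')(H) = 9
Function('b')(F) = 11 (Function('b')(F) = Add(9, Mul(-1, -2)) = Add(9, 2) = 11)
Function('r')(w) = Mul(Rational(1, 11), w) (Function('r')(w) = Mul(w, Pow(11, -1)) = Mul(w, Rational(1, 11)) = Mul(Rational(1, 11), w))
Mul(Function('r')(18), Add(-634, -664)) = Mul(Mul(Rational(1, 11), 18), Add(-634, -664)) = Mul(Rational(18, 11), -1298) = -2124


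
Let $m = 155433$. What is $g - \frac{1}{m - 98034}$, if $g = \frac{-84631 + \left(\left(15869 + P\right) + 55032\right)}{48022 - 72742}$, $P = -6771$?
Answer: $\frac{392237393}{472967760} \approx 0.82931$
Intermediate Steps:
$g = \frac{20501}{24720}$ ($g = \frac{-84631 + \left(\left(15869 - 6771\right) + 55032\right)}{48022 - 72742} = \frac{-84631 + \left(9098 + 55032\right)}{-24720} = \left(-84631 + 64130\right) \left(- \frac{1}{24720}\right) = \left(-20501\right) \left(- \frac{1}{24720}\right) = \frac{20501}{24720} \approx 0.82933$)
$g - \frac{1}{m - 98034} = \frac{20501}{24720} - \frac{1}{155433 - 98034} = \frac{20501}{24720} - \frac{1}{57399} = \frac{392237393}{472967760}$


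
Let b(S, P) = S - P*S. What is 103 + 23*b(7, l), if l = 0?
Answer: 264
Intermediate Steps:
b(S, P) = S - P*S
103 + 23*b(7, l) = 103 + 23*(7*(1 - 1*0)) = 103 + 23*(7*(1 + 0)) = 103 + 23*(7*1) = 103 + 23*7 = 103 + 161 = 264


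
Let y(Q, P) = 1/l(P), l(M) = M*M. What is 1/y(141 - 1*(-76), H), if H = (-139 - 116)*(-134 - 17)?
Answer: 1482635025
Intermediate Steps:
l(M) = M²
H = 38505 (H = -255*(-151) = 38505)
y(Q, P) = P⁻² (y(Q, P) = 1/(P²) = P⁻²)
1/y(141 - 1*(-76), H) = 1/(38505⁻²) = 1/(1/1482635025) = 1482635025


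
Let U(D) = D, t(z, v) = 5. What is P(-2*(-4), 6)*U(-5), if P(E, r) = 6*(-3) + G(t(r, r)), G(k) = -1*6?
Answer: 120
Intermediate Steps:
G(k) = -6
P(E, r) = -24 (P(E, r) = 6*(-3) - 6 = -18 - 6 = -24)
P(-2*(-4), 6)*U(-5) = -24*(-5) = 120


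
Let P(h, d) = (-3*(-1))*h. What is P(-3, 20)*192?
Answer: -1728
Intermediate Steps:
P(h, d) = 3*h
P(-3, 20)*192 = (3*(-3))*192 = -9*192 = -1728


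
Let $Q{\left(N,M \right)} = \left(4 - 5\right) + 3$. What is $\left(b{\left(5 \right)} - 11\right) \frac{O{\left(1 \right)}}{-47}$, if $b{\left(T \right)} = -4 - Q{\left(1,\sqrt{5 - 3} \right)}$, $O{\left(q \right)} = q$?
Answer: $\frac{17}{47} \approx 0.3617$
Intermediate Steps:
$Q{\left(N,M \right)} = 2$ ($Q{\left(N,M \right)} = -1 + 3 = 2$)
$b{\left(T \right)} = -6$ ($b{\left(T \right)} = -4 - 2 = -6$)
$\left(b{\left(5 \right)} - 11\right) \frac{O{\left(1 \right)}}{-47} = \left(-6 - 11\right) 1 \frac{1}{-47} = - 17 \cdot 1 \left(- \frac{1}{47}\right) = \left(-17\right) \left(- \frac{1}{47}\right) = \frac{17}{47}$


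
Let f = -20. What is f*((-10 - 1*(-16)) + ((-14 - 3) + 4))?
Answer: 140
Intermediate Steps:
f*((-10 - 1*(-16)) + ((-14 - 3) + 4)) = -20*((-10 - 1*(-16)) + ((-14 - 3) + 4)) = -20*((-10 + 16) + (-17 + 4)) = -20*(6 - 13) = -20*(-7) = 140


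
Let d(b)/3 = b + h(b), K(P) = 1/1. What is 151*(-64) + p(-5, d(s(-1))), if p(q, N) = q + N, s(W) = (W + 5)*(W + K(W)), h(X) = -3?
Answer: -9678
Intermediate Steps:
K(P) = 1
s(W) = (1 + W)*(5 + W) (s(W) = (W + 5)*(W + 1) = (5 + W)*(1 + W) = (1 + W)*(5 + W))
d(b) = -9 + 3*b (d(b) = 3*(b - 3) = 3*(-3 + b) = -9 + 3*b)
p(q, N) = N + q
151*(-64) + p(-5, d(s(-1))) = 151*(-64) + ((-9 + 3*(5 + (-1)² + 6*(-1))) - 5) = -9664 + ((-9 + 3*(5 + 1 - 6)) - 5) = -9664 + ((-9 + 3*0) - 5) = -9664 + ((-9 + 0) - 5) = -9664 + (-9 - 5) = -9664 - 14 = -9678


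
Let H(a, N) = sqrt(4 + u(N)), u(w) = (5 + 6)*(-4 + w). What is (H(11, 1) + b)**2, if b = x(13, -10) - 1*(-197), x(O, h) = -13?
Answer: (184 + I*sqrt(29))**2 ≈ 33827.0 + 1981.7*I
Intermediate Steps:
u(w) = -44 + 11*w (u(w) = 11*(-4 + w) = -44 + 11*w)
H(a, N) = sqrt(-40 + 11*N) (H(a, N) = sqrt(4 + (-44 + 11*N)) = sqrt(-40 + 11*N))
b = 184 (b = -13 - 1*(-197) = -13 + 197 = 184)
(H(11, 1) + b)**2 = (sqrt(-40 + 11*1) + 184)**2 = (sqrt(-40 + 11) + 184)**2 = (sqrt(-29) + 184)**2 = (I*sqrt(29) + 184)**2 = (184 + I*sqrt(29))**2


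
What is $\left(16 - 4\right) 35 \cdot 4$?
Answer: $1680$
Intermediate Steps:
$\left(16 - 4\right) 35 \cdot 4 = 12 \cdot 35 \cdot 4 = 420 \cdot 4 = 1680$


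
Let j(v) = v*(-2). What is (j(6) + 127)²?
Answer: 13225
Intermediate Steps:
j(v) = -2*v
(j(6) + 127)² = (-2*6 + 127)² = (-12 + 127)² = 115² = 13225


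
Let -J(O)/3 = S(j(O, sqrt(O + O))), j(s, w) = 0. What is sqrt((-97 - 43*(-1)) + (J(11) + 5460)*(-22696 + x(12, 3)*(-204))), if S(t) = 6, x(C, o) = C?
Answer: I*sqrt(136833702) ≈ 11698.0*I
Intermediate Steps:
J(O) = -18 (J(O) = -3*6 = -18)
sqrt((-97 - 43*(-1)) + (J(11) + 5460)*(-22696 + x(12, 3)*(-204))) = sqrt((-97 - 43*(-1)) + (-18 + 5460)*(-22696 + 12*(-204))) = sqrt((-97 + 43) + 5442*(-22696 - 2448)) = sqrt(-54 + 5442*(-25144)) = sqrt(-54 - 136833648) = sqrt(-136833702) = I*sqrt(136833702)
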